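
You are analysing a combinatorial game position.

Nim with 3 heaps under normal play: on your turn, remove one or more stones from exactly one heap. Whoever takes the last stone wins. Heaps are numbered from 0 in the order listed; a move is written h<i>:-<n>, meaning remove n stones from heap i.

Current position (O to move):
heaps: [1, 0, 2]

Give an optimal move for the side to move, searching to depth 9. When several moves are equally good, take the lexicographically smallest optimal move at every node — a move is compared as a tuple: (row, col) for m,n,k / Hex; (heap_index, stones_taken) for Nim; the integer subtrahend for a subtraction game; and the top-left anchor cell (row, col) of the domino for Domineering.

O's best at [(1,0,2)]: h2:-1

p1 O@[(1,0,2)]: h0:-1[(0,0,2)]-1 h2:-1[(1,0,1)]+1* h2:-2[(1,0,0)]-1
p2 X@[(1,0,1)]: h0:-1[(0,0,1)]-1* h2:-1[(1,0,0)]-1
p3 O@[(0,0,1)]: h2:-1[(0,0,0)]+1*
p4 X@[(0,0,0)] terminal -1; root [(1,0,2)] d9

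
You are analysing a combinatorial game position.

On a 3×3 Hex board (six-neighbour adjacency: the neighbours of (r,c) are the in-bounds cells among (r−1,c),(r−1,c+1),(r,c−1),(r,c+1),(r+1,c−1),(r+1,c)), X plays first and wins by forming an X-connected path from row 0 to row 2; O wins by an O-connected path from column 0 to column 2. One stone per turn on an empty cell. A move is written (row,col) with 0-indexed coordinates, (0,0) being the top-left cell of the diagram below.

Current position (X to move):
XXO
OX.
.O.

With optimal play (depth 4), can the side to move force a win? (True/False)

ply 1, X at XXO/OX./.O. | (1,2)=+1→XXO/OXX/.O.*; (2,0)=+1→XXO/OX./XO.; (2,2)=+1→XXO/OX./.OX
ply 2, O at XXO/OXX/.O. | (2,0)=-1→XXO/OXX/OO.*; (2,2)=-1→XXO/OXX/.OO
ply 3, X at XXO/OXX/OO. | (2,2)=+1→XXO/OXX/OOX*
ply 4: XXO/OXX/OOX is terminal -1 (O); from XXO/OX./.O. depth 4

X winning at [XXO/OX./.O.]: True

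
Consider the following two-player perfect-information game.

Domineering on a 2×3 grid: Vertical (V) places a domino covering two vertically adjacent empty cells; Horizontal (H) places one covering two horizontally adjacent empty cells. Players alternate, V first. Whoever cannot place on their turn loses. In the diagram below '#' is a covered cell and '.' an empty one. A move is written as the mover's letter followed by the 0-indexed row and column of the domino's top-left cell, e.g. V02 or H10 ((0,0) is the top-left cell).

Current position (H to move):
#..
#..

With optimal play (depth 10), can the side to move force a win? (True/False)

H winning at [#../#..]: True

p1 H@[#../#..]: H01[###/#..]+1* H11[#../###]+1
p2 V@[###/#..] terminal -1; root [#../#..] d10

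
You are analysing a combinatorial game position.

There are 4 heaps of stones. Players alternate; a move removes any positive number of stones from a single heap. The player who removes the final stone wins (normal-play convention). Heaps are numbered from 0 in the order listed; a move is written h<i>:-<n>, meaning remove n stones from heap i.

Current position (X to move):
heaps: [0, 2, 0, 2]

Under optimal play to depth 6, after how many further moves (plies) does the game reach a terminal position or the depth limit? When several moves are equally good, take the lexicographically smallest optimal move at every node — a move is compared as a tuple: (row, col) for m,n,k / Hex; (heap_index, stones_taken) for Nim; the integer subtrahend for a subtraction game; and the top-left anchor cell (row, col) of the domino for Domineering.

PV length from [(0,2,0,2)]: 4 plies

[(0,2,0,2)] X move#1: h1:-1:-1/(0,1,0,2)*, h1:-2:-1/(0,0,0,2), h3:-1:-1/(0,2,0,1), h3:-2:-1/(0,2,0,0)
[(0,1,0,2)] O move#2: h1:-1:-1/(0,0,0,2), h3:-1:+1/(0,1,0,1)*, h3:-2:-1/(0,1,0,0)
[(0,1,0,1)] X move#3: h1:-1:-1/(0,0,0,1)*, h3:-1:-1/(0,1,0,0)
[(0,0,0,1)] O move#4: h3:-1:+1/(0,0,0,0)*
[(0,0,0,0)] end (terminal -1, X#5); searched (0,2,0,2) to 6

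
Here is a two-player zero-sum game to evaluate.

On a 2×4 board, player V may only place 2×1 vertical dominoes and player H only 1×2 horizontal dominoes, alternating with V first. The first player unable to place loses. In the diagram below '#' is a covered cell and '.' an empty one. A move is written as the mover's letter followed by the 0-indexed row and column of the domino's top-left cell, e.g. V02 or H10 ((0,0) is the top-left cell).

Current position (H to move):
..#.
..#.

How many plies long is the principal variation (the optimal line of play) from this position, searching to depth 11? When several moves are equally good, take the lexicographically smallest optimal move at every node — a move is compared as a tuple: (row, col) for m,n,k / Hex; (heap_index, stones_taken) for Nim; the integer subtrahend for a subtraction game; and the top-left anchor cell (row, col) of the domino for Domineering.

p1 H@[..#./..#.]: H00[###./..#.]+1* H10[..#./###.]+1
p2 V@[###./..#.]: V03[####/..##]-1*
p3 H@[####/..##]: H10[####/####]+1*
p4 V@[####/####] terminal -1; root [..#./..#.] d11

PV length from [..#./..#.]: 3 plies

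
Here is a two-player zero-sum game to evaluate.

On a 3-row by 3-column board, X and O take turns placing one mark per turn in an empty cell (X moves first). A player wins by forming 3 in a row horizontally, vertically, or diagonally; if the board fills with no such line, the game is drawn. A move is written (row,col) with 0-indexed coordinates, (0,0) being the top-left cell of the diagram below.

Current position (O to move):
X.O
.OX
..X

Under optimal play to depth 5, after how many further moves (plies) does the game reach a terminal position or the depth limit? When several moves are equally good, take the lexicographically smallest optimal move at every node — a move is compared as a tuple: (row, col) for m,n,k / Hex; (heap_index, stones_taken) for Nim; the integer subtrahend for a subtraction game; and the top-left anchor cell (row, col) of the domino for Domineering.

PV length from [X.O/.OX/..X]: 3 plies

ply 1, O at X.O/.OX/..X | (0,1)=+1→XOO/.OX/..X*; (1,0)=+0→X.O/OOX/..X; (2,0)=+1→X.O/.OX/O.X; (2,1)=+1→X.O/.OX/.OX
ply 2, X at XOO/.OX/..X | (1,0)=-1→XOO/XOX/..X*; (2,0)=-1→XOO/.OX/X.X; (2,1)=-1→XOO/.OX/.XX
ply 3, O at XOO/XOX/..X | (2,0)=+1→XOO/XOX/O.X*; (2,1)=+1→XOO/XOX/.OX
ply 4: XOO/XOX/O.X is terminal -1 (X); from X.O/.OX/..X depth 5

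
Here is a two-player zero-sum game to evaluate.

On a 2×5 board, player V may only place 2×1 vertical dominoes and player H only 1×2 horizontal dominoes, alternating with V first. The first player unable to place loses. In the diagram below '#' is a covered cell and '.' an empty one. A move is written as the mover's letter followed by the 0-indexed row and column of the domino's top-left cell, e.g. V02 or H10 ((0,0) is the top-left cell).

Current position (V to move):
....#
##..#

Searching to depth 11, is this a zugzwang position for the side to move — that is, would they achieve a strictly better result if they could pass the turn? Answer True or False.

ply 1, V at ....#/##..# | V02=+1→..#.#/###.#*; V03=-1→...##/##.##
ply 2, H at ..#.#/###.# | H00=-1→###.#/###.#*
ply 3, V at ###.#/###.# | V03=+1→#####/#####*
ply 4: #####/##### is terminal -1 (H); from ....#/##..# depth 11
pass branch (H moves first from the same position):
  | ply 1, H at ....#/##..# | H00=-1→##..#/##..#; H01=-1→.##.#/##..#; H02=+1→..###/##..#*; H12=+1→....#/#####
  | ply 2: ..###/##..# is terminal -1 (V); from ....#/##..# depth 11
V moving scores +1; V passing scores -1

zugzwang(....#/##..#, V) = False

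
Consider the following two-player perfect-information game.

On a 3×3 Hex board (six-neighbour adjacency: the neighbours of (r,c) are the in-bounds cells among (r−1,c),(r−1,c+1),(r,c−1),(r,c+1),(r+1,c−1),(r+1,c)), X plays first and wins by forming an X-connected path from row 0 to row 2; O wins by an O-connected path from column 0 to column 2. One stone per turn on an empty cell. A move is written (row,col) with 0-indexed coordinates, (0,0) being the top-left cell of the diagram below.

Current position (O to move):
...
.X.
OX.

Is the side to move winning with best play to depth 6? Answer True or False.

O winning at [.../.X./OX.]: False

[.../.X./OX.] O move#1: (0,0):-1/O../.X./OX.*, (0,1):-1/.O./.X./OX., (0,2):-1/..O/.X./OX., (1,0):-1/.../OX./OX., (1,2):-1/.../.XO/OX., (2,2):-1/.../.X./OXO
[O../.X./OX.] X move#2: (0,1):+1/OX./.X./OX.*, (0,2):+1/O.X/.X./OX., (1,0):+1/O../XX./OX., (1,2):+1/O../.XX/OX., (2,2):+1/O../.X./OXX
[OX./.X./OX.] end (terminal -1, O#3); searched .../.X./OX. to 6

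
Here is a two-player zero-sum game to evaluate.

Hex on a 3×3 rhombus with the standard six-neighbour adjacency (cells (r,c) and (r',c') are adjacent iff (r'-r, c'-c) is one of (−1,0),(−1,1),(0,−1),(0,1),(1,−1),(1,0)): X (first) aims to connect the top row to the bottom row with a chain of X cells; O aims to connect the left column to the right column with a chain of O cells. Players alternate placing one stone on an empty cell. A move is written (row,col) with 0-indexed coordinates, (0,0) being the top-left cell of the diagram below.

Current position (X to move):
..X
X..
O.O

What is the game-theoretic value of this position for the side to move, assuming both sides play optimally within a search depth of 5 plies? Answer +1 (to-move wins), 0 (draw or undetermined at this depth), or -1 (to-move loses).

[..X/X../O.O] X move#1: (0,0):-1/X.X/X../O.O, (0,1):-1/.XX/X../O.O, (1,1):-1/..X/XX./O.O, (1,2):-1/..X/X.X/O.O, (2,1):+1/..X/X../OXO*
[..X/X../OXO] O move#2: (0,0):-1/O.X/X../OXO*, (0,1):-1/.OX/X../OXO, (1,1):-1/..X/XO./OXO, (1,2):-1/..X/X.O/OXO
[O.X/X../OXO] X move#3: (0,1):+1/OXX/X../OXO*, (1,1):+1/O.X/XX./OXO, (1,2):+1/O.X/X.X/OXO
[OXX/X../OXO] O move#4: (1,1):-1/OXX/XO./OXO*, (1,2):-1/OXX/X.O/OXO
[OXX/XO./OXO] X move#5: (1,2):+1/OXX/XOX/OXO*
[OXX/XOX/OXO] end (terminal -1, O#6); searched ..X/X../O.O to 5

value(..X/X../O.O, X) = +1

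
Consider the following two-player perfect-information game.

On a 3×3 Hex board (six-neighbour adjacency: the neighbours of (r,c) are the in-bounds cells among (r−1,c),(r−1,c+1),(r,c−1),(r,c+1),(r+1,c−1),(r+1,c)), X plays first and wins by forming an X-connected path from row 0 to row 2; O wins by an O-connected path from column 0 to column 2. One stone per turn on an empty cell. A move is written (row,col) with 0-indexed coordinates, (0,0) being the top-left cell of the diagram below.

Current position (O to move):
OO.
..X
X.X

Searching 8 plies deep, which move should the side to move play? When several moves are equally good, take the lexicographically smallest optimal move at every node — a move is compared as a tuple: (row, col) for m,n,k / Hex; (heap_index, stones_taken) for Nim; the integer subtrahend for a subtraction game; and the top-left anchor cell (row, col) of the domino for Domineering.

O's best at [OO./..X/X.X]: (0,2)

[OO./..X/X.X] O move#1: (0,2):+1/OOO/..X/X.X*, (1,0):-1/OO./O.X/X.X, (1,1):-1/OO./.OX/X.X, (2,1):-1/OO./..X/XOX
[OOO/..X/X.X] end (terminal -1, X#2); searched OO./..X/X.X to 8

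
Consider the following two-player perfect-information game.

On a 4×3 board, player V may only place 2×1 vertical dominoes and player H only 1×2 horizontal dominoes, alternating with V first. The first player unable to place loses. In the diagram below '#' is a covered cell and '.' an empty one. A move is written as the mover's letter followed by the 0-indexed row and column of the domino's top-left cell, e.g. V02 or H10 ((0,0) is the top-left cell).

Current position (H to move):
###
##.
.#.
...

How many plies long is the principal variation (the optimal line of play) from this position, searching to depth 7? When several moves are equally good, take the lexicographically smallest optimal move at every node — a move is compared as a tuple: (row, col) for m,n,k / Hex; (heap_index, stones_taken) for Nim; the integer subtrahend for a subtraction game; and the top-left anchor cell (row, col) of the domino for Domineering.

ply 1, H at ###/##./.#./... | H30=-1→###/##./.#./##.*; H31=-1→###/##./.#./.##
ply 2, V at ###/##./.#./##. | V12=+1→###/###/.##/##.*; V22=+1→###/##./.##/###
ply 3: ###/###/.##/##. is terminal -1 (H); from ###/##./.#./... depth 7

PV length from [###/##./.#./...]: 2 plies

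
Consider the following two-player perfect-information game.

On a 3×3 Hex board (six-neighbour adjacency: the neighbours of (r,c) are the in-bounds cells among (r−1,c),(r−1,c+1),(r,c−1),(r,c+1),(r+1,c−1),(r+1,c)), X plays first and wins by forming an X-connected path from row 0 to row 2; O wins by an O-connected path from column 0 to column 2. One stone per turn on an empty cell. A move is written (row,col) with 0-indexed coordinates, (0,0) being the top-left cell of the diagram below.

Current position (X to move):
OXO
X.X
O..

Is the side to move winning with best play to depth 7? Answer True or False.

X winning at [OXO/X.X/O..]: True

p1 X@[OXO/X.X/O..]: (1,1)[OXO/XXX/O..]+1* (2,1)[OXO/X.X/OX.]-1 (2,2)[OXO/X.X/O.X]-1
p2 O@[OXO/XXX/O..]: (2,1)[OXO/XXX/OO.]-1* (2,2)[OXO/XXX/O.O]-1
p3 X@[OXO/XXX/OO.]: (2,2)[OXO/XXX/OOX]+1*
p4 O@[OXO/XXX/OOX] terminal -1; root [OXO/X.X/O..] d7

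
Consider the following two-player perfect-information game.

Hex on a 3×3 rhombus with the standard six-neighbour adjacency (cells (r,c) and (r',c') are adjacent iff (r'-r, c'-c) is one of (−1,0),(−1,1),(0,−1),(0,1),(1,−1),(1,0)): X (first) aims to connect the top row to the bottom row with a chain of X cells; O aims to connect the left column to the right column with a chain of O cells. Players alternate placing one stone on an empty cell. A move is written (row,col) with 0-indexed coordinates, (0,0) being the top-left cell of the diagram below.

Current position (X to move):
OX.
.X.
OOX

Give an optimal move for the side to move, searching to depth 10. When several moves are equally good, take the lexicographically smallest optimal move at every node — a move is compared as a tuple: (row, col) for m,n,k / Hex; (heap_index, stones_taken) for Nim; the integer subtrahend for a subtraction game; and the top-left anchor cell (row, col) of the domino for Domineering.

X's best at [OX./.X./OOX]: (1,2)

p1 X@[OX./.X./OOX]: (0,2)[OXX/.X./OOX]-1 (1,0)[OX./XX./OOX]-1 (1,2)[OX./.XX/OOX]+1*
p2 O@[OX./.XX/OOX] terminal -1; root [OX./.X./OOX] d10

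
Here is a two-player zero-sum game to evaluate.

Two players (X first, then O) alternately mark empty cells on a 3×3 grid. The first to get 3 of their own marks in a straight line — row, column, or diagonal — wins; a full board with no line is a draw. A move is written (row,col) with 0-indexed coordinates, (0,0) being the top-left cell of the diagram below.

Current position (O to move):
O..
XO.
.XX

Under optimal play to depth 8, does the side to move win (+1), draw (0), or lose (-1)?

value(O../XO./.XX, O) = 0

ply 1, O at O../XO./.XX | (0,1)=-1→OO./XO./.XX; (0,2)=-1→O.O/XO./.XX; (1,2)=-1→O../XOO/.XX; (2,0)=+0→O../XO./OXX*
ply 2, X at O../XO./OXX | (0,1)=-1→OX./XO./OXX; (0,2)=+0→O.X/XO./OXX*; (1,2)=-1→O../XOX/OXX
ply 3, O at O.X/XO./OXX | (0,1)=-1→OOX/XO./OXX; (1,2)=+0→O.X/XOO/OXX*
ply 4, X at O.X/XOO/OXX | (0,1)=+0→OXX/XOO/OXX*
ply 5: OXX/XOO/OXX is terminal +0 (O); from O../XO./.XX depth 8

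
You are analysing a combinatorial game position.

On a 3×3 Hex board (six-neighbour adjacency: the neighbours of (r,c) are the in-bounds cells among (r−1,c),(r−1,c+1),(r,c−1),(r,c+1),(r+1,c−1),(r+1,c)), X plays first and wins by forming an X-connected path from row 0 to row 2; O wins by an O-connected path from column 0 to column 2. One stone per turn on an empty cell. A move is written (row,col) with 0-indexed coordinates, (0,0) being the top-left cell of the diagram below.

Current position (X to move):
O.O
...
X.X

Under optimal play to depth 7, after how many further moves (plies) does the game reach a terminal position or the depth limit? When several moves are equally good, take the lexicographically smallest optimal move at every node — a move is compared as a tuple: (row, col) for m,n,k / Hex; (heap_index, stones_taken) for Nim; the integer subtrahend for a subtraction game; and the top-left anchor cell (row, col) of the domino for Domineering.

p1 X@[O.O/.../X.X]: (0,1)[OXO/.../X.X]+1* (1,0)[O.O/X../X.X]-1 (1,1)[O.O/.X./X.X]-1 (1,2)[O.O/..X/X.X]-1 (2,1)[O.O/.../XXX]-1
p2 O@[OXO/.../X.X]: (1,0)[OXO/O../X.X]-1* (1,1)[OXO/.O./X.X]-1 (1,2)[OXO/..O/X.X]-1 (2,1)[OXO/.../XOX]-1
p3 X@[OXO/O../X.X]: (1,1)[OXO/OX./X.X]+1* (1,2)[OXO/O.X/X.X]-1 (2,1)[OXO/O../XXX]-1
p4 O@[OXO/OX./X.X] terminal -1; root [O.O/.../X.X] d7

PV length from [O.O/.../X.X]: 3 plies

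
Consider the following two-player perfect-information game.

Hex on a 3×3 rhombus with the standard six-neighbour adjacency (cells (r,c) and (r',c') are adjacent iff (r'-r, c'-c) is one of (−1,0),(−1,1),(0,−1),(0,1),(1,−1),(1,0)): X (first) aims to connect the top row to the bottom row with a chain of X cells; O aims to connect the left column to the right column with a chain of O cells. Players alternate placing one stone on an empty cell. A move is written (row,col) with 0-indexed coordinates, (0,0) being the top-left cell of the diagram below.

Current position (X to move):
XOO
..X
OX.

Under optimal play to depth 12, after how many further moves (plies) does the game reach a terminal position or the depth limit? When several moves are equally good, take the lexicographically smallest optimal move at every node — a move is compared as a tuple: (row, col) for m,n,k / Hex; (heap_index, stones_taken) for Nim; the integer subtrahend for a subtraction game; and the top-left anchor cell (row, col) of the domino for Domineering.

PV length from [XOO/..X/OX.]: 2 plies

ply 1, X at XOO/..X/OX. | (1,0)=-1→XOO/X.X/OX.*; (1,1)=-1→XOO/.XX/OX.; (2,2)=-1→XOO/..X/OXX
ply 2, O at XOO/X.X/OX. | (1,1)=+1→XOO/XOX/OX.*; (2,2)=-1→XOO/X.X/OXO
ply 3: XOO/XOX/OX. is terminal -1 (X); from XOO/..X/OX. depth 12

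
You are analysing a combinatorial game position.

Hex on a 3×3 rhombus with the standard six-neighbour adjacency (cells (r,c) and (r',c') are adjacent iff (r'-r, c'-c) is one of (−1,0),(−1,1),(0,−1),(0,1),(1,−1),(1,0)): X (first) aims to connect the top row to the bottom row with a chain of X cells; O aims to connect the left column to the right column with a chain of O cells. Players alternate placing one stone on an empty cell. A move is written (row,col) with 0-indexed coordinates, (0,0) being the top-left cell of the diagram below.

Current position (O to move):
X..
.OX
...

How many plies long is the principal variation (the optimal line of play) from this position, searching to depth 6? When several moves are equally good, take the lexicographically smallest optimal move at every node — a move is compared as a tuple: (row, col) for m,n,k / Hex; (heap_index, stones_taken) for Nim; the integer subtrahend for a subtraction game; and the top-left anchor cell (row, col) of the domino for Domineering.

PV length from [X../.OX/...]: 3 plies

ply 1, O at X../.OX/... | (0,1)=-1→XO./.OX/...; (0,2)=+1→X.O/.OX/...*; (1,0)=-1→X../OOX/...; (2,0)=-1→X../.OX/O..; (2,1)=+1→X../.OX/.O.; (2,2)=+1→X../.OX/..O
ply 2, X at X.O/.OX/... | (0,1)=-1→XXO/.OX/...*; (1,0)=-1→X.O/XOX/...; (2,0)=-1→X.O/.OX/X..; (2,1)=-1→X.O/.OX/.X.; (2,2)=-1→X.O/.OX/..X
ply 3, O at XXO/.OX/... | (1,0)=+1→XXO/OOX/...*; (2,0)=+1→XXO/.OX/O..; (2,1)=+1→XXO/.OX/.O.; (2,2)=+1→XXO/.OX/..O
ply 4: XXO/OOX/... is terminal -1 (X); from X../.OX/... depth 6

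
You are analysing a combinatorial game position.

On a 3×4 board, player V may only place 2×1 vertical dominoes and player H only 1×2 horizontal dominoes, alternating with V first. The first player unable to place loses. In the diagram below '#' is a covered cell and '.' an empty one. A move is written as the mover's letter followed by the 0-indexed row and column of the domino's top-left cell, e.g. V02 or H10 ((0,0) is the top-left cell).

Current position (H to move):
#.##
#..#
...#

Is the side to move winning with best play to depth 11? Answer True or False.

H winning at [#.##/#..#/...#]: True

[#.##/#..#/...#] H move#1: H11:+1/#.##/####/...#*, H20:-1/#.##/#..#/##.#, H21:-1/#.##/#..#/.###
[#.##/####/...#] end (terminal -1, V#2); searched #.##/#..#/...# to 11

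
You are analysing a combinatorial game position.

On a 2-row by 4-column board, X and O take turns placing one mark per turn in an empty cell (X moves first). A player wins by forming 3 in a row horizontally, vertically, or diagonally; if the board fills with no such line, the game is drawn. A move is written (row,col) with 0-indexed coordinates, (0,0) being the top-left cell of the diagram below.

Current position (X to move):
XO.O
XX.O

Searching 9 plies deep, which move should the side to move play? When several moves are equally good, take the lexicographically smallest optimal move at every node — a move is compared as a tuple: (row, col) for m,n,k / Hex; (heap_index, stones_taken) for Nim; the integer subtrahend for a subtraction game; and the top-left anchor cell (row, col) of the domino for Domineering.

X's best at [XO.O/XX.O]: (1,2)

ply 1, X at XO.O/XX.O | (0,2)=+0→XOXO/XX.O; (1,2)=+1→XO.O/XXXO*
ply 2: XO.O/XXXO is terminal -1 (O); from XO.O/XX.O depth 9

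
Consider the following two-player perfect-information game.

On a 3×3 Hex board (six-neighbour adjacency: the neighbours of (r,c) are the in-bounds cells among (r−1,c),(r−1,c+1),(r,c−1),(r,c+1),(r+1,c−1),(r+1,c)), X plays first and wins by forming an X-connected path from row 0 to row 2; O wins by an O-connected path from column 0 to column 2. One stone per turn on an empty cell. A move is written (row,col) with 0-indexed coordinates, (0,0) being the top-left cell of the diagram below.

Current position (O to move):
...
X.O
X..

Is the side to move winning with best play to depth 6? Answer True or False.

O winning at [.../X.O/X..]: False

p1 O@[.../X.O/X..]: (0,0)[O../X.O/X..]-1* (0,1)[.O./X.O/X..]-1 (0,2)[..O/X.O/X..]-1 (1,1)[.../XOO/X..]-1 (2,1)[.../X.O/XO.]-1 (2,2)[.../X.O/X.O]-1
p2 X@[O../X.O/X..]: (0,1)[OX./X.O/X..]+1* (0,2)[O.X/X.O/X..]+1 (1,1)[O../XXO/X..]+1 (2,1)[O../X.O/XX.]-1 (2,2)[O../X.O/X.X]-1
p3 O@[OX./X.O/X..] terminal -1; root [.../X.O/X..] d6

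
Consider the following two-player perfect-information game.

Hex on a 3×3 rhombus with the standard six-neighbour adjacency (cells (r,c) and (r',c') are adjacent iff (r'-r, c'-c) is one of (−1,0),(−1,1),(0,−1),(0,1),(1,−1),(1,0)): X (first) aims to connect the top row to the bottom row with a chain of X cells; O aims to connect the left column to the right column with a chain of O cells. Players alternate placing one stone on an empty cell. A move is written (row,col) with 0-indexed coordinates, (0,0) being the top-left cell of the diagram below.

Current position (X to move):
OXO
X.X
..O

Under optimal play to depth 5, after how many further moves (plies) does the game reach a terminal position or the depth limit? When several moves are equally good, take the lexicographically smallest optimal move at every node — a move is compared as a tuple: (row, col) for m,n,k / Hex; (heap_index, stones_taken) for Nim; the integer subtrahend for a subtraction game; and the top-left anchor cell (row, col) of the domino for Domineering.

PV length from [OXO/X.X/..O]: 3 plies

p1 X@[OXO/X.X/..O]: (1,1)[OXO/XXX/..O]+1* (2,0)[OXO/X.X/X.O]+1 (2,1)[OXO/X.X/.XO]+1
p2 O@[OXO/XXX/..O]: (2,0)[OXO/XXX/O.O]-1* (2,1)[OXO/XXX/.OO]-1
p3 X@[OXO/XXX/O.O]: (2,1)[OXO/XXX/OXO]+1*
p4 O@[OXO/XXX/OXO] terminal -1; root [OXO/X.X/..O] d5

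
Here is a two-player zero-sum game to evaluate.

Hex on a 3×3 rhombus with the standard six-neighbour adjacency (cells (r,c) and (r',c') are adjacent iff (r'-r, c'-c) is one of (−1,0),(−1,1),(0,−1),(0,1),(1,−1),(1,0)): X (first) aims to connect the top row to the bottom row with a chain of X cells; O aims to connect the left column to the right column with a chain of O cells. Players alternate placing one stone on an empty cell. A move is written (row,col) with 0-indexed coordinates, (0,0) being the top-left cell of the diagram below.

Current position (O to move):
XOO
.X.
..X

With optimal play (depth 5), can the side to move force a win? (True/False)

p1 O@[XOO/.X./..X]: (1,0)[XOO/OX./..X]+1* (1,2)[XOO/.XO/..X]-1 (2,0)[XOO/.X./O.X]-1 (2,1)[XOO/.X./.OX]-1
p2 X@[XOO/OX./..X] terminal -1; root [XOO/.X./..X] d5

O winning at [XOO/.X./..X]: True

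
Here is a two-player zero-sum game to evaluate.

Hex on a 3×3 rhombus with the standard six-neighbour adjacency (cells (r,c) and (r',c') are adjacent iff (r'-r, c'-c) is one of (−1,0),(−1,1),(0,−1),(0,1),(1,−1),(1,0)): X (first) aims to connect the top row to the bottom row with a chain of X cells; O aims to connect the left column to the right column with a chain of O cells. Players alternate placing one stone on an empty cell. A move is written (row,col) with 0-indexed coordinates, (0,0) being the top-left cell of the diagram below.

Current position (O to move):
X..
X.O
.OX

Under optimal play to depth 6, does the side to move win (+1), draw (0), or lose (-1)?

[X../X.O/.OX] O move#1: (0,1):-1/XO./X.O/.OX, (0,2):-1/X.O/X.O/.OX, (1,1):-1/X../XOO/.OX, (2,0):+1/X../X.O/OOX*
[X../X.O/OOX] end (terminal -1, X#2); searched X../X.O/.OX to 6

value(X../X.O/.OX, O) = +1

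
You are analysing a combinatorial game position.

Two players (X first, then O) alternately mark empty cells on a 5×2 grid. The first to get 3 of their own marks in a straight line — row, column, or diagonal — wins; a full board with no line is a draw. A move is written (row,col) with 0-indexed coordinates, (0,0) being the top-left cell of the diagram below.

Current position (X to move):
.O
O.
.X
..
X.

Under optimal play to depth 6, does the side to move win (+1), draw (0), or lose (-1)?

ply 1, X at .O/O./.X/../X. | (0,0)=+0→XO/O./.X/../X.; (1,1)=+0→.O/OX/.X/../X.; (2,0)=+1→.O/O./XX/../X.*; (3,0)=+0→.O/O./.X/X./X.; (3,1)=+1→.O/O./.X/.X/X.; (4,1)=+0→.O/O./.X/../XX
ply 2, O at .O/O./XX/../X. | (0,0)=-1→OO/O./XX/../X.*; (1,1)=-1→.O/OO/XX/../X.; (3,0)=-1→.O/O./XX/O./X.; (3,1)=-1→.O/O./XX/.O/X.; (4,1)=-1→.O/O./XX/../XO
ply 3, X at OO/O./XX/../X. | (1,1)=+1→OO/OX/XX/../X.*; (3,0)=+1→OO/O./XX/X./X.; (3,1)=+1→OO/O./XX/.X/X.; (4,1)=+1→OO/O./XX/../XX
ply 4, O at OO/OX/XX/../X. | (3,0)=-1→OO/OX/XX/O./X.*; (3,1)=-1→OO/OX/XX/.O/X.; (4,1)=-1→OO/OX/XX/../XO
ply 5, X at OO/OX/XX/O./X. | (3,1)=+1→OO/OX/XX/OX/X.*; (4,1)=+0→OO/OX/XX/O./XX
ply 6: OO/OX/XX/OX/X. is terminal -1 (O); from .O/O./.X/../X. depth 6

value(.O/O./.X/../X., X) = +1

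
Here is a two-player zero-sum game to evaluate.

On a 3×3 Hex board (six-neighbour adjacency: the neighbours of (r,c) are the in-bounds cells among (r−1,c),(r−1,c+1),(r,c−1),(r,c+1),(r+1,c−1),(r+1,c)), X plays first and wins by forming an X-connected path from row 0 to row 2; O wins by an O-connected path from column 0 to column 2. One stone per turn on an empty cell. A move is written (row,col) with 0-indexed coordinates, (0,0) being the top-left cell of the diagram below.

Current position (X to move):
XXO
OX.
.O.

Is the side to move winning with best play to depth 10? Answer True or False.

[XXO/OX./.O.] X move#1: (1,2):+1/XXO/OXX/.O.*, (2,0):+1/XXO/OX./XO., (2,2):+1/XXO/OX./.OX
[XXO/OXX/.O.] O move#2: (2,0):-1/XXO/OXX/OO.*, (2,2):-1/XXO/OXX/.OO
[XXO/OXX/OO.] X move#3: (2,2):+1/XXO/OXX/OOX*
[XXO/OXX/OOX] end (terminal -1, O#4); searched XXO/OX./.O. to 10

X winning at [XXO/OX./.O.]: True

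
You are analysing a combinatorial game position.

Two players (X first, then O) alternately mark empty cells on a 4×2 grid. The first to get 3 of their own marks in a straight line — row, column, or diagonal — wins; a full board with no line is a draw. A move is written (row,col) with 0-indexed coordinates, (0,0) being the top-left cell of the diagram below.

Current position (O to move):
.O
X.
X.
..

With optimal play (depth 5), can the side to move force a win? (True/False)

p1 O@[.O/X./X./..]: (0,0)[OO/X./X./..]-1* (1,1)[.O/XO/X./..]-1 (2,1)[.O/X./XO/..]-1 (3,0)[.O/X./X./O.]-1 (3,1)[.O/X./X./.O]-1
p2 X@[OO/X./X./..]: (1,1)[OO/XX/X./..]+0 (2,1)[OO/X./XX/..]+0 (3,0)[OO/X./X./X.]+1* (3,1)[OO/X./X./.X]+0
p3 O@[OO/X./X./X.] terminal -1; root [.O/X./X./..] d5

O winning at [.O/X./X./..]: False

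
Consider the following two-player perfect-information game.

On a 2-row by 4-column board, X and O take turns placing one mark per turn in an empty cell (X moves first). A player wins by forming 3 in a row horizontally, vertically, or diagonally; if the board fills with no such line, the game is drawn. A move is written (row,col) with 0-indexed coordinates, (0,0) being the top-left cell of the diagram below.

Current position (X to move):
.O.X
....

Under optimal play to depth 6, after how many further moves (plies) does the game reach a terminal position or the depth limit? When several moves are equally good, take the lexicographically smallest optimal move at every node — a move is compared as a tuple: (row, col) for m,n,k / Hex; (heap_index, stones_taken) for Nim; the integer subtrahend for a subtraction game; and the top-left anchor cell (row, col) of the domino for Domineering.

PV length from [.O.X/....]: 6 plies

ply 1, X at .O.X/.... | (0,0)=+0→XO.X/....*; (0,2)=+0→.OXX/....; (1,0)=+0→.O.X/X...; (1,1)=+0→.O.X/.X..; (1,2)=+0→.O.X/..X.; (1,3)=+0→.O.X/...X
ply 2, O at XO.X/.... | (0,2)=+0→XOOX/....*; (1,0)=+0→XO.X/O...; (1,1)=+0→XO.X/.O..; (1,2)=+0→XO.X/..O.; (1,3)=+0→XO.X/...O
ply 3, X at XOOX/.... | (1,0)=+0→XOOX/X...*; (1,1)=+0→XOOX/.X..; (1,2)=+0→XOOX/..X.; (1,3)=+0→XOOX/...X
ply 4, O at XOOX/X... | (1,1)=+0→XOOX/XO..*; (1,2)=+0→XOOX/X.O.; (1,3)=+0→XOOX/X..O
ply 5, X at XOOX/XO.. | (1,2)=+0→XOOX/XOX.*; (1,3)=+0→XOOX/XO.X
ply 6, O at XOOX/XOX. | (1,3)=+0→XOOX/XOXO*
ply 7: XOOX/XOXO is terminal +0 (X); from .O.X/.... depth 6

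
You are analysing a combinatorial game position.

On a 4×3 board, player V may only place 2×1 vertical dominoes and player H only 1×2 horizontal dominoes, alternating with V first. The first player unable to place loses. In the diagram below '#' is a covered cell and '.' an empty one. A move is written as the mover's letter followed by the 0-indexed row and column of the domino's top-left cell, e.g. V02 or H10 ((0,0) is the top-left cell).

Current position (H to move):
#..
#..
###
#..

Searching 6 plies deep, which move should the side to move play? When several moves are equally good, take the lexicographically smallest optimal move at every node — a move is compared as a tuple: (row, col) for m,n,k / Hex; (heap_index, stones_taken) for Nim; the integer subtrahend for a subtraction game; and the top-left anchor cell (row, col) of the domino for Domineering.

ply 1, H at #../#../###/#.. | H01=+1→###/#../###/#..*; H11=+1→#../###/###/#..; H31=-1→#../#../###/###
ply 2: ###/#../###/#.. is terminal -1 (V); from #../#../###/#.. depth 6

H's best at [#../#../###/#..]: H01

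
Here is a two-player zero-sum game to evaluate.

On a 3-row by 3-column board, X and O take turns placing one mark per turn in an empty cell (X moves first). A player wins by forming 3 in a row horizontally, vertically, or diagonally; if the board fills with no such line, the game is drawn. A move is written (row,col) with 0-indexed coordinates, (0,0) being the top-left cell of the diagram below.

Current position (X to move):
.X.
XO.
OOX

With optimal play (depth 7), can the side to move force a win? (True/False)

X winning at [.X./XO./OOX]: True

p1 X@[.X./XO./OOX]: (0,0)[XX./XO./OOX]-1 (0,2)[.XX/XO./OOX]+1* (1,2)[.X./XOX/OOX]-1
p2 O@[.XX/XO./OOX]: (0,0)[OXX/XO./OOX]-1* (1,2)[.XX/XOO/OOX]-1
p3 X@[OXX/XO./OOX]: (1,2)[OXX/XOX/OOX]+1*
p4 O@[OXX/XOX/OOX] terminal -1; root [.X./XO./OOX] d7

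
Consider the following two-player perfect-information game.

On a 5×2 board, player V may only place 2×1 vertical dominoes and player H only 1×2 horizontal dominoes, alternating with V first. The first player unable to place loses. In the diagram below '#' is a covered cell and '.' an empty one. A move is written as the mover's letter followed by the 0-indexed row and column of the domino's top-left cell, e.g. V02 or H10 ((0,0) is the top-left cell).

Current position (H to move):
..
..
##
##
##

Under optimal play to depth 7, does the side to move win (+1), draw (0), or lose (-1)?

value(../../##/##/##, H) = +1

ply 1, H at ../../##/##/## | H00=+1→##/../##/##/##*; H10=+1→../##/##/##/##
ply 2: ##/../##/##/## is terminal -1 (V); from ../../##/##/## depth 7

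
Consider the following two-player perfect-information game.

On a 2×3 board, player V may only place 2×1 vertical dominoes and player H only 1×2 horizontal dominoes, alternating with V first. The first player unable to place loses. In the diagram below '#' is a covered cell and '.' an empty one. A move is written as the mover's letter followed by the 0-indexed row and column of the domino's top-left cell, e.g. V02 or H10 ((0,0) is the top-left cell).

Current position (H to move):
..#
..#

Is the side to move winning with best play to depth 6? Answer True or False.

H winning at [..#/..#]: True

[..#/..#] H move#1: H00:+1/###/..#*, H10:+1/..#/###
[###/..#] end (terminal -1, V#2); searched ..#/..# to 6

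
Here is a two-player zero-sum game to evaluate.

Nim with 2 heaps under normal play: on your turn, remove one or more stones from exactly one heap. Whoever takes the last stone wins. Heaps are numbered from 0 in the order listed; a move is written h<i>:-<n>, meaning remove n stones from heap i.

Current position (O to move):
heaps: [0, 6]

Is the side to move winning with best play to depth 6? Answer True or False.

O winning at [(0,6)]: True

[(0,6)] O move#1: h1:-1:-1/(0,5), h1:-2:-1/(0,4), h1:-3:-1/(0,3), h1:-4:-1/(0,2), h1:-5:-1/(0,1), h1:-6:+1/(0,0)*
[(0,0)] end (terminal -1, X#2); searched (0,6) to 6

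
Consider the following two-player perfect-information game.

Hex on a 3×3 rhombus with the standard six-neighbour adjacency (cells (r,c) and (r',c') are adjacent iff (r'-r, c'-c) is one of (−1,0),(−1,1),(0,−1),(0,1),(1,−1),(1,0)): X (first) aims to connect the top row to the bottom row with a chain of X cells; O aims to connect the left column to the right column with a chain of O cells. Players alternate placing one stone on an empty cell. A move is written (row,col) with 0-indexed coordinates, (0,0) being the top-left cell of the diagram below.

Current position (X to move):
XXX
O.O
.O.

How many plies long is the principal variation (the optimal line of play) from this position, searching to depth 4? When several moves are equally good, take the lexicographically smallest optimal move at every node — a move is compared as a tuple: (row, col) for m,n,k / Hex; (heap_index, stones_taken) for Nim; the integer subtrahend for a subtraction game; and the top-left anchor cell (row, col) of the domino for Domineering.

[XXX/O.O/.O.] X move#1: (1,1):-1/XXX/OXO/.O.*, (2,0):-1/XXX/O.O/XO., (2,2):-1/XXX/O.O/.OX
[XXX/OXO/.O.] O move#2: (2,0):+1/XXX/OXO/OO.*, (2,2):-1/XXX/OXO/.OO
[XXX/OXO/OO.] end (terminal -1, X#3); searched XXX/O.O/.O. to 4

PV length from [XXX/O.O/.O.]: 2 plies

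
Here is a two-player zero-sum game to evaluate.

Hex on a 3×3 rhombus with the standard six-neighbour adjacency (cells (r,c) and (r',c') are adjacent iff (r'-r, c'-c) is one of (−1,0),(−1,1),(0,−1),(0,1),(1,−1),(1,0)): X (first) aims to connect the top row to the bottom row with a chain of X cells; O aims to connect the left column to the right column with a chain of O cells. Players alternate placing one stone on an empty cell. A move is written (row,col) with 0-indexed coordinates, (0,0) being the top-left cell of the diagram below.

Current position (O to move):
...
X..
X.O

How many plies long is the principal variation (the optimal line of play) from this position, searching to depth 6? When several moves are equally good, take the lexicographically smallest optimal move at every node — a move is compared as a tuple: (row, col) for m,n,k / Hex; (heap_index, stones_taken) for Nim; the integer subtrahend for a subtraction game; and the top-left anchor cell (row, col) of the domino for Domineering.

PV length from [.../X../X.O]: 2 plies

[.../X../X.O] O move#1: (0,0):-1/O../X../X.O*, (0,1):-1/.O./X../X.O, (0,2):-1/..O/X../X.O, (1,1):-1/.../XO./X.O, (1,2):-1/.../X.O/X.O, (2,1):-1/.../X../XOO
[O../X../X.O] X move#2: (0,1):+1/OX./X../X.O*, (0,2):+1/O.X/X../X.O, (1,1):+1/O../XX./X.O, (1,2):+1/O../X.X/X.O, (2,1):+1/O../X../XXO
[OX./X../X.O] end (terminal -1, O#3); searched .../X../X.O to 6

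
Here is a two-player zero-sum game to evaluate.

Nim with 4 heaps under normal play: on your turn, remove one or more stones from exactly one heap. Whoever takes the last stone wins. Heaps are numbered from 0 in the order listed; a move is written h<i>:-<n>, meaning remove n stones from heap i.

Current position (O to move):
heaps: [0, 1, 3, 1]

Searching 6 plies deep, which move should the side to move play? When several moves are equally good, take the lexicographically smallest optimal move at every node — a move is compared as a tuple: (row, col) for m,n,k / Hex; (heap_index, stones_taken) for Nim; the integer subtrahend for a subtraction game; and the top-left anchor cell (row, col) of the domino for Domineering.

O's best at [(0,1,3,1)]: h2:-3

ply 1, O at (0,1,3,1) | h1:-1=-1→(0,0,3,1); h2:-1=-1→(0,1,2,1); h2:-2=-1→(0,1,1,1); h2:-3=+1→(0,1,0,1)*; h3:-1=-1→(0,1,3,0)
ply 2, X at (0,1,0,1) | h1:-1=-1→(0,0,0,1)*; h3:-1=-1→(0,1,0,0)
ply 3, O at (0,0,0,1) | h3:-1=+1→(0,0,0,0)*
ply 4: (0,0,0,0) is terminal -1 (X); from (0,1,3,1) depth 6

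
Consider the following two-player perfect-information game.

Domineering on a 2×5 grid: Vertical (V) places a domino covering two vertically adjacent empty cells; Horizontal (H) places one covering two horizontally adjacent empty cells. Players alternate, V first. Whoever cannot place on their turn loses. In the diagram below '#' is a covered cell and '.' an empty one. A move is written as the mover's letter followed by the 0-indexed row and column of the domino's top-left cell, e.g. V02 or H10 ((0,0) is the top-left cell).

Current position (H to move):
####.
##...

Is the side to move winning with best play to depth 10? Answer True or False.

H winning at [####./##...]: True

ply 1, H at ####./##... | H12=-1→####./####.; H13=+1→####./##.##*
ply 2: ####./##.## is terminal -1 (V); from ####./##... depth 10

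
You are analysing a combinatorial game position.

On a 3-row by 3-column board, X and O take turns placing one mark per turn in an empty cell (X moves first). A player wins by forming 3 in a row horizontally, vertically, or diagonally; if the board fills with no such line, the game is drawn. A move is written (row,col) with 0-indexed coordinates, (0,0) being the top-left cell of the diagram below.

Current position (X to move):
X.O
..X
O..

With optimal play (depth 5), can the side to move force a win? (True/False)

ply 1, X at X.O/..X/O.. | (0,1)=-1→XXO/..X/O..; (1,0)=-1→X.O/X.X/O..; (1,1)=+1→X.O/.XX/O..*; (2,1)=-1→X.O/..X/OX.; (2,2)=-1→X.O/..X/O.X
ply 2, O at X.O/.XX/O.. | (0,1)=-1→XOO/.XX/O..*; (1,0)=-1→X.O/OXX/O..; (2,1)=-1→X.O/.XX/OO.; (2,2)=-1→X.O/.XX/O.O
ply 3, X at XOO/.XX/O.. | (1,0)=+1→XOO/XXX/O..*; (2,1)=+1→XOO/.XX/OX.; (2,2)=+1→XOO/.XX/O.X
ply 4: XOO/XXX/O.. is terminal -1 (O); from X.O/..X/O.. depth 5

X winning at [X.O/..X/O..]: True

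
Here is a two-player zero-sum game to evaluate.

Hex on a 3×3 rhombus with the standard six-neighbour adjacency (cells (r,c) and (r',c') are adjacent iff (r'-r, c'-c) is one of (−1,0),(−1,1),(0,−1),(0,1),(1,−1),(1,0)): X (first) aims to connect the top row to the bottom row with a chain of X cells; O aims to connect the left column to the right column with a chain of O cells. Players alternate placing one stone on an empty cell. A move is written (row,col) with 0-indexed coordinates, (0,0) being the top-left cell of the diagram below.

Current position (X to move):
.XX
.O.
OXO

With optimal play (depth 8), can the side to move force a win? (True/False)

X winning at [.XX/.O./OXO]: True

[.XX/.O./OXO] X move#1: (0,0):-1/XXX/.O./OXO, (1,0):-1/.XX/XO./OXO, (1,2):+1/.XX/.OX/OXO*
[.XX/.OX/OXO] end (terminal -1, O#2); searched .XX/.O./OXO to 8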